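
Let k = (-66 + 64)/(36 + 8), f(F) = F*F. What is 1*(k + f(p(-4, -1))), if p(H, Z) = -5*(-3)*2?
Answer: 19799/22 ≈ 899.95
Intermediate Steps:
p(H, Z) = 30 (p(H, Z) = 15*2 = 30)
f(F) = F²
k = -1/22 (k = -2/44 = -2*1/44 = -1/22 ≈ -0.045455)
1*(k + f(p(-4, -1))) = 1*(-1/22 + 30²) = 1*(-1/22 + 900) = 1*(19799/22) = 19799/22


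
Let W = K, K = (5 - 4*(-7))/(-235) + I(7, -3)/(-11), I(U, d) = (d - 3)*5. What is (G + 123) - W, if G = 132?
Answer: 652488/2585 ≈ 252.41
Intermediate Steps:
I(U, d) = -15 + 5*d (I(U, d) = (-3 + d)*5 = -15 + 5*d)
K = 6687/2585 (K = (5 - 4*(-7))/(-235) + (-15 + 5*(-3))/(-11) = (5 + 28)*(-1/235) + (-15 - 15)*(-1/11) = 33*(-1/235) - 30*(-1/11) = -33/235 + 30/11 = 6687/2585 ≈ 2.5868)
W = 6687/2585 ≈ 2.5868
(G + 123) - W = (132 + 123) - 1*6687/2585 = 255 - 6687/2585 = 652488/2585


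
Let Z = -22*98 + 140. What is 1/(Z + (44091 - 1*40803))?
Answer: 1/1272 ≈ 0.00078616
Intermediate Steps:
Z = -2016 (Z = -2156 + 140 = -2016)
1/(Z + (44091 - 1*40803)) = 1/(-2016 + (44091 - 1*40803)) = 1/(-2016 + (44091 - 40803)) = 1/(-2016 + 3288) = 1/1272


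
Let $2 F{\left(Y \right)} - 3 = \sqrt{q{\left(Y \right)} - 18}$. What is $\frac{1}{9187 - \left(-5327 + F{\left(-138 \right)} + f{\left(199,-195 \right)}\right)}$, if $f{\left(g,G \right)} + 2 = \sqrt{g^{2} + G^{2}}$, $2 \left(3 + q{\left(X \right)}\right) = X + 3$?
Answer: $- \frac{4}{-58058 + 4 \sqrt{77626} + i \sqrt{354}} \approx 7.0245 \cdot 10^{-5} + 2.321 \cdot 10^{-8} i$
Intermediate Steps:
$q{\left(X \right)} = - \frac{3}{2} + \frac{X}{2}$ ($q{\left(X \right)} = -3 + \frac{X + 3}{2} = -3 + \frac{3 + X}{2} = -3 + \left(\frac{3}{2} + \frac{X}{2}\right) = - \frac{3}{2} + \frac{X}{2}$)
$F{\left(Y \right)} = \frac{3}{2} + \frac{\sqrt{- \frac{39}{2} + \frac{Y}{2}}}{2}$ ($F{\left(Y \right)} = \frac{3}{2} + \frac{\sqrt{\left(- \frac{3}{2} + \frac{Y}{2}\right) - 18}}{2} = \frac{3}{2} + \frac{\sqrt{- \frac{39}{2} + \frac{Y}{2}}}{2}$)
$f{\left(g,G \right)} = -2 + \sqrt{G^{2} + g^{2}}$ ($f{\left(g,G \right)} = -2 + \sqrt{g^{2} + G^{2}} = -2 + \sqrt{G^{2} + g^{2}}$)
$\frac{1}{9187 - \left(-5327 + F{\left(-138 \right)} + f{\left(199,-195 \right)}\right)} = \frac{1}{9187 - \left(- \frac{10655}{2} + \sqrt{\left(-195\right)^{2} + 199^{2}} + \frac{\sqrt{-78 + 2 \left(-138\right)}}{4}\right)} = \frac{1}{9187 - \left(- \frac{10655}{2} + \sqrt{38025 + 39601} + \frac{\sqrt{-78 - 276}}{4}\right)} = \frac{1}{9187 - \left(- \frac{10655}{2} + \sqrt{77626} + \frac{i \sqrt{354}}{4}\right)} = \frac{1}{\frac{29029}{2} - \sqrt{77626} - \frac{i \sqrt{354}}{4}}$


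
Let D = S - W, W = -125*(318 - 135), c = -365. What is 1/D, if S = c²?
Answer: 1/156100 ≈ 6.4061e-6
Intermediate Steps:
S = 133225 (S = (-365)² = 133225)
W = -22875 (W = -125*183 = -22875)
D = 156100 (D = 133225 - 1*(-22875) = 133225 + 22875 = 156100)
1/D = 1/156100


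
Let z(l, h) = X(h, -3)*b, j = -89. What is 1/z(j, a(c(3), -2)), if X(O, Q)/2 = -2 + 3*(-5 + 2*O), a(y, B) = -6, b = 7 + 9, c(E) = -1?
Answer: -1/1696 ≈ -0.00058962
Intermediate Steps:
b = 16
X(O, Q) = -34 + 12*O (X(O, Q) = 2*(-2 + 3*(-5 + 2*O)) = 2*(-2 + (-15 + 6*O)) = 2*(-17 + 6*O) = -34 + 12*O)
z(l, h) = -544 + 192*h (z(l, h) = (-34 + 12*h)*16 = -544 + 192*h)
1/z(j, a(c(3), -2)) = 1/(-544 + 192*(-6)) = 1/(-544 - 1152) = 1/(-1696) = -1/1696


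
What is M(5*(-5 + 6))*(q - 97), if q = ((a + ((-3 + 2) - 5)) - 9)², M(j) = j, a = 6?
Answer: -80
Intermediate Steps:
q = 81 (q = ((6 + ((-3 + 2) - 5)) - 9)² = ((6 + (-1 - 5)) - 9)² = ((6 - 6) - 9)² = (0 - 9)² = (-9)² = 81)
M(5*(-5 + 6))*(q - 97) = (5*(-5 + 6))*(81 - 97) = (5*1)*(-16) = 5*(-16) = -80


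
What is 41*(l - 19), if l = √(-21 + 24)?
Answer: -779 + 41*√3 ≈ -707.99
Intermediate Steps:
l = √3 ≈ 1.7320
41*(l - 19) = 41*(√3 - 19) = 41*(-19 + √3) = -779 + 41*√3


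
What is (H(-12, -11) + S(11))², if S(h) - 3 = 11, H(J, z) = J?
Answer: 4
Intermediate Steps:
S(h) = 14 (S(h) = 3 + 11 = 14)
(H(-12, -11) + S(11))² = (-12 + 14)² = 2² = 4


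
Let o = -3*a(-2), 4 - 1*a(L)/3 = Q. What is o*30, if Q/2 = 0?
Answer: -1080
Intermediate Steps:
Q = 0 (Q = 2*0 = 0)
a(L) = 12 (a(L) = 12 - 3*0 = 12 + 0 = 12)
o = -36 (o = -3*12 = -36)
o*30 = -36*30 = -1080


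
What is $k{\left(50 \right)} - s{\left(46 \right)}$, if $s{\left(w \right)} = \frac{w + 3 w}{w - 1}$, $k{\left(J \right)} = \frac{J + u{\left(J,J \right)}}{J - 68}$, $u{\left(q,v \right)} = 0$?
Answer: $- \frac{103}{15} \approx -6.8667$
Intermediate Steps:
$k{\left(J \right)} = \frac{J}{-68 + J}$ ($k{\left(J \right)} = \frac{J + 0}{J - 68} = \frac{J}{-68 + J}$)
$s{\left(w \right)} = \frac{4 w}{-1 + w}$
$k{\left(50 \right)} - s{\left(46 \right)} = \frac{50}{-68 + 50} - 4 \cdot 46 \frac{1}{-1 + 46} = \frac{50}{-18} - 4 \cdot 46 \cdot \frac{1}{45} = 50 \left(- \frac{1}{18}\right) - 4 \cdot 46 \cdot \frac{1}{45} = - \frac{25}{9} - \frac{184}{45} = - \frac{103}{15}$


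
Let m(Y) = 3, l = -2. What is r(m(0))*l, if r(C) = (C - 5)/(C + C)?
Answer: ⅔ ≈ 0.66667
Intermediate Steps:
r(C) = (-5 + C)/(2*C) (r(C) = (-5 + C)/((2*C)) = (-5 + C)*(1/(2*C)) = (-5 + C)/(2*C))
r(m(0))*l = ((½)*(-5 + 3)/3)*(-2) = ((½)*(⅓)*(-2))*(-2) = -⅓*(-2) = ⅔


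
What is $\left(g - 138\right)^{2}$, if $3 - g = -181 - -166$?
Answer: $14400$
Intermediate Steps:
$g = 18$ ($g = 3 - \left(-181 - -166\right) = 3 - \left(-181 + 166\right) = 3 - -15 = 3 + 15 = 18$)
$\left(g - 138\right)^{2} = \left(18 - 138\right)^{2} = \left(-120\right)^{2} = 14400$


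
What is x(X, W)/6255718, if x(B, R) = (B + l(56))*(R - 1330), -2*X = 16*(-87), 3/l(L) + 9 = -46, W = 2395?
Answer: 8153001/68812898 ≈ 0.11848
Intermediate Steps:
l(L) = -3/55 (l(L) = 3/(-9 - 46) = 3/(-55) = 3*(-1/55) = -3/55)
X = 696 (X = -8*(-87) = -½*(-1392) = 696)
x(B, R) = (-1330 + R)*(-3/55 + B) (x(B, R) = (B - 3/55)*(R - 1330) = (-3/55 + B)*(-1330 + R) = (-1330 + R)*(-3/55 + B))
x(X, W)/6255718 = (798/11 - 1330*696 - 3/55*2395 + 696*2395)/6255718 = (798/11 - 925680 - 1437/11 + 1666920)*(1/6255718) = (8153001/11)*(1/6255718) = 8153001/68812898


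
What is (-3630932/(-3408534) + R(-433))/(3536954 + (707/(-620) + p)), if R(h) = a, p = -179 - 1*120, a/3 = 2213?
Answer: 7016195328980/3736989527351931 ≈ 0.0018775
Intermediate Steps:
a = 6639 (a = 3*2213 = 6639)
p = -299 (p = -179 - 120 = -299)
R(h) = 6639
(-3630932/(-3408534) + R(-433))/(3536954 + (707/(-620) + p)) = (-3630932/(-3408534) + 6639)/(3536954 + (707/(-620) - 299)) = (-3630932*(-1/3408534) + 6639)/(3536954 + (-1/620*707 - 299)) = (1815466/1704267 + 6639)/(3536954 + (-707/620 - 299)) = 11316444079/(1704267*(3536954 - 186087/620)) = 11316444079/(1704267*(2192725393/620)) = (11316444079/1704267)*(620/2192725393) = 7016195328980/3736989527351931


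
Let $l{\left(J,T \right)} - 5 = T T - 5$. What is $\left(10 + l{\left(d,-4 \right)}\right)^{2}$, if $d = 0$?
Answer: $676$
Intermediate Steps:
$l{\left(J,T \right)} = T^{2}$ ($l{\left(J,T \right)} = 5 + \left(T T - 5\right) = 5 + \left(T^{2} - 5\right) = 5 + \left(-5 + T^{2}\right) = T^{2}$)
$\left(10 + l{\left(d,-4 \right)}\right)^{2} = \left(10 + \left(-4\right)^{2}\right)^{2} = \left(10 + 16\right)^{2} = 26^{2} = 676$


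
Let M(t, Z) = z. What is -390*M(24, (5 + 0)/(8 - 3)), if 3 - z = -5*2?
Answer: -5070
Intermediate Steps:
z = 13 (z = 3 - (-5)*2 = 3 - 1*(-10) = 3 + 10 = 13)
M(t, Z) = 13
-390*M(24, (5 + 0)/(8 - 3)) = -390*13 = -5070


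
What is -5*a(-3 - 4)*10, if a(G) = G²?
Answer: -2450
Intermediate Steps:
-5*a(-3 - 4)*10 = -5*(-3 - 4)²*10 = -5*(-7)²*10 = -5*49*10 = -245*10 = -2450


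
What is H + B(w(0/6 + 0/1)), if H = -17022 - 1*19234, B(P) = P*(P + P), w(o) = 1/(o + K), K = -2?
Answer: -72511/2 ≈ -36256.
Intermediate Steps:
w(o) = 1/(-2 + o) (w(o) = 1/(o - 2) = 1/(-2 + o))
B(P) = 2*P² (B(P) = P*(2*P) = 2*P²)
H = -36256 (H = -17022 - 19234 = -36256)
H + B(w(0/6 + 0/1)) = -36256 + 2*(1/(-2 + (0/6 + 0/1)))² = -36256 + 2*(1/(-2 + (0*(⅙) + 0*1)))² = -36256 + 2*(1/(-2 + (0 + 0)))² = -36256 + 2*(1/(-2 + 0))² = -36256 + 2*(1/(-2))² = -36256 + 2*(-½)² = -36256 + 2*(¼) = -36256 + ½ = -72511/2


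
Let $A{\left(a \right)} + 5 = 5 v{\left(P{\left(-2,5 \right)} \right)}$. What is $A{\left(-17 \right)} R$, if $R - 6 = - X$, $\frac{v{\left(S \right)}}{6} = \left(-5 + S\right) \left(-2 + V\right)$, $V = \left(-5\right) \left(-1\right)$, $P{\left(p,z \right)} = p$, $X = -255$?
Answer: $-165735$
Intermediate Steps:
$V = 5$
$v{\left(S \right)} = -90 + 18 S$ ($v{\left(S \right)} = 6 \left(-5 + S\right) \left(-2 + 5\right) = 6 \left(-5 + S\right) 3 = 6 \left(-15 + 3 S\right) = -90 + 18 S$)
$A{\left(a \right)} = -635$ ($A{\left(a \right)} = -5 + 5 \left(-90 + 18 \left(-2\right)\right) = -5 + 5 \left(-90 - 36\right) = -5 + 5 \left(-126\right) = -5 - 630 = -635$)
$R = 261$ ($R = 6 - -255 = 6 + 255 = 261$)
$A{\left(-17 \right)} R = \left(-635\right) 261 = -165735$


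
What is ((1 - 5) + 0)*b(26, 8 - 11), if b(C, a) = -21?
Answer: 84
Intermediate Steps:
((1 - 5) + 0)*b(26, 8 - 11) = ((1 - 5) + 0)*(-21) = (-4 + 0)*(-21) = -4*(-21) = 84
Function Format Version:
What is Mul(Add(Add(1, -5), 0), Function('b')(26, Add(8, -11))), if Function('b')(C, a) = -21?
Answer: 84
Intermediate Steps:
Mul(Add(Add(1, -5), 0), Function('b')(26, Add(8, -11))) = Mul(Add(Add(1, -5), 0), -21) = Mul(Add(-4, 0), -21) = Mul(-4, -21) = 84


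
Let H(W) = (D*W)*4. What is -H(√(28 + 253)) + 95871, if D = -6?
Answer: 95871 + 24*√281 ≈ 96273.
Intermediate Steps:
H(W) = -24*W (H(W) = -6*W*4 = -24*W)
-H(√(28 + 253)) + 95871 = -(-24)*√(28 + 253) + 95871 = -(-24)*√281 + 95871 = 24*√281 + 95871 = 95871 + 24*√281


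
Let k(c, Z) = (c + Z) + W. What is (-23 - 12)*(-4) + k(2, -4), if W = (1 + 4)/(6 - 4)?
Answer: 281/2 ≈ 140.50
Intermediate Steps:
W = 5/2 ≈ 2.5000
k(c, Z) = 5/2 + Z + c (k(c, Z) = (c + Z) + 5/2 = (Z + c) + 5/2 = 5/2 + Z + c)
(-23 - 12)*(-4) + k(2, -4) = (-23 - 12)*(-4) + (5/2 - 4 + 2) = -35*(-4) + ½ = 140 + ½ = 281/2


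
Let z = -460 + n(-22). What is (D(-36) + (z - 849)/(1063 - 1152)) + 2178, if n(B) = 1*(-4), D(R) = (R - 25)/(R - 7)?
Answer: 8397094/3827 ≈ 2194.2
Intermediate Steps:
D(R) = (-25 + R)/(-7 + R)
n(B) = -4
z = -464 (z = -460 - 4 = -464)
(D(-36) + (z - 849)/(1063 - 1152)) + 2178 = ((-25 - 36)/(-7 - 36) + (-464 - 849)/(1063 - 1152)) + 2178 = (-61/(-43) - 1313/(-89)) + 2178 = (-1/43*(-61) - 1313*(-1/89)) + 2178 = (61/43 + 1313/89) + 2178 = 61888/3827 + 2178 = 8397094/3827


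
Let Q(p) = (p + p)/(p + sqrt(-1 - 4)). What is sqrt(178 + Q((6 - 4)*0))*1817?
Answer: 1817*sqrt(178) ≈ 24242.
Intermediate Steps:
Q(p) = 2*p/(p + I*sqrt(5)) (Q(p) = (2*p)/(p + sqrt(-5)) = (2*p)/(p + I*sqrt(5)) = 2*p/(p + I*sqrt(5)))
sqrt(178 + Q((6 - 4)*0))*1817 = sqrt(178 + 2*((6 - 4)*0)/((6 - 4)*0 + I*sqrt(5)))*1817 = sqrt(178 + 2*(2*0)/(2*0 + I*sqrt(5)))*1817 = sqrt(178 + 2*0/(0 + I*sqrt(5)))*1817 = sqrt(178 + 2*0/(I*sqrt(5)))*1817 = sqrt(178 + 2*0*(-I*sqrt(5)/5))*1817 = sqrt(178 + 0)*1817 = sqrt(178)*1817 = 1817*sqrt(178)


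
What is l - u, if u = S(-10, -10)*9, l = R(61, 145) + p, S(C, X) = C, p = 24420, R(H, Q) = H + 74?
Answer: 24645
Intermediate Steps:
R(H, Q) = 74 + H
l = 24555 (l = (74 + 61) + 24420 = 135 + 24420 = 24555)
u = -90 (u = -10*9 = -90)
l - u = 24555 - 1*(-90) = 24555 + 90 = 24645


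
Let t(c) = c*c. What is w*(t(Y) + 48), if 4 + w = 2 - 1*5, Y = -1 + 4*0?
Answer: -343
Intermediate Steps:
Y = -1 (Y = -1 + 0 = -1)
t(c) = c²
w = -7 (w = -4 + (2 - 1*5) = -4 + (2 - 5) = -4 - 3 = -7)
w*(t(Y) + 48) = -7*((-1)² + 48) = -7*(1 + 48) = -7*49 = -343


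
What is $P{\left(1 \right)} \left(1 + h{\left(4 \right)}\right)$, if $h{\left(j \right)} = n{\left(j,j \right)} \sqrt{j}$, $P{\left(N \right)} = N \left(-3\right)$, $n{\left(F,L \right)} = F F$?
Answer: $-99$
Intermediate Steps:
$n{\left(F,L \right)} = F^{2}$
$P{\left(N \right)} = - 3 N$
$h{\left(j \right)} = j^{\frac{5}{2}}$ ($h{\left(j \right)} = j^{2} \sqrt{j} = j^{\frac{5}{2}}$)
$P{\left(1 \right)} \left(1 + h{\left(4 \right)}\right) = \left(-3\right) 1 \left(1 + 4^{\frac{5}{2}}\right) = - 3 \left(1 + 32\right) = \left(-3\right) 33 = -99$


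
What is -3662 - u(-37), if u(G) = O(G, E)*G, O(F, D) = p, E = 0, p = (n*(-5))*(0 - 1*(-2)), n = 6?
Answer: -5882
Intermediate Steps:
p = -60 (p = (6*(-5))*(0 - 1*(-2)) = -30*(0 + 2) = -30*2 = -60)
O(F, D) = -60
u(G) = -60*G
-3662 - u(-37) = -3662 - (-60)*(-37) = -3662 - 1*2220 = -3662 - 2220 = -5882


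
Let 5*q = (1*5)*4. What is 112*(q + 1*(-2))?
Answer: 224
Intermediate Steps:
q = 4 (q = ((1*5)*4)/5 = (5*4)/5 = (1/5)*20 = 4)
112*(q + 1*(-2)) = 112*(4 + 1*(-2)) = 112*(4 - 2) = 112*2 = 224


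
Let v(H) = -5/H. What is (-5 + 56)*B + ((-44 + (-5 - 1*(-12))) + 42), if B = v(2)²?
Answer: 1295/4 ≈ 323.75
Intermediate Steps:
B = 25/4 (B = (-5/2)² = 25/4 ≈ 6.2500)
(-5 + 56)*B + ((-44 + (-5 - 1*(-12))) + 42) = (-5 + 56)*(25/4) + ((-44 + (-5 - 1*(-12))) + 42) = 51*(25/4) + ((-44 + (-5 + 12)) + 42) = 1275/4 + ((-44 + 7) + 42) = 1275/4 + (-37 + 42) = 1275/4 + 5 = 1295/4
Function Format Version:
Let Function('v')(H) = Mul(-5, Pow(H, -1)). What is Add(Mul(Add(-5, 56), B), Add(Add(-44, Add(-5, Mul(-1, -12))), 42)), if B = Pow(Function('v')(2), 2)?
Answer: Rational(1295, 4) ≈ 323.75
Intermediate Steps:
B = Rational(25, 4) (B = Pow(Mul(-5, Pow(2, -1)), 2) = Pow(Mul(-5, Rational(1, 2)), 2) = Pow(Rational(-5, 2), 2) = Rational(25, 4) ≈ 6.2500)
Add(Mul(Add(-5, 56), B), Add(Add(-44, Add(-5, Mul(-1, -12))), 42)) = Add(Mul(Add(-5, 56), Rational(25, 4)), Add(Add(-44, Add(-5, Mul(-1, -12))), 42)) = Add(Mul(51, Rational(25, 4)), Add(Add(-44, Add(-5, 12)), 42)) = Add(Rational(1275, 4), Add(Add(-44, 7), 42)) = Add(Rational(1275, 4), Add(-37, 42)) = Add(Rational(1275, 4), 5) = Rational(1295, 4)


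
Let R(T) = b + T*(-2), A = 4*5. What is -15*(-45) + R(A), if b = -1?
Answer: 634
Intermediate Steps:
A = 20
R(T) = -1 - 2*T (R(T) = -1 + T*(-2) = -1 - 2*T)
-15*(-45) + R(A) = -15*(-45) + (-1 - 2*20) = 675 + (-1 - 40) = 675 - 41 = 634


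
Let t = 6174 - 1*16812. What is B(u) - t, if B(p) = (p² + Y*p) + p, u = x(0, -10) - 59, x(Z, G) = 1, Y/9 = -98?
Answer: 65100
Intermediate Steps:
Y = -882 (Y = 9*(-98) = -882)
t = -10638 (t = 6174 - 16812 = -10638)
u = -58 (u = 1 - 59 = -58)
B(p) = p² - 881*p (B(p) = (p² - 882*p) + p = p² - 881*p)
B(u) - t = -58*(-881 - 58) - 1*(-10638) = -58*(-939) + 10638 = 54462 + 10638 = 65100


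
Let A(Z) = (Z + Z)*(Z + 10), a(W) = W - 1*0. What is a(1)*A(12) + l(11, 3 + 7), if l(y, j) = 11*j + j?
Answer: 648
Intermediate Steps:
l(y, j) = 12*j
a(W) = W (a(W) = W + 0 = W)
A(Z) = 2*Z*(10 + Z) (A(Z) = (2*Z)*(10 + Z) = 2*Z*(10 + Z))
a(1)*A(12) + l(11, 3 + 7) = 1*(2*12*(10 + 12)) + 12*(3 + 7) = 1*(2*12*22) + 12*10 = 1*528 + 120 = 528 + 120 = 648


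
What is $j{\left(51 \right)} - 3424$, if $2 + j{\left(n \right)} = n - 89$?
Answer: $-3464$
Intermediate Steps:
$j{\left(n \right)} = -91 + n$ ($j{\left(n \right)} = -2 + \left(n - 89\right) = -2 + \left(-89 + n\right) = -91 + n$)
$j{\left(51 \right)} - 3424 = \left(-91 + 51\right) - 3424 = -40 - 3424 = -3464$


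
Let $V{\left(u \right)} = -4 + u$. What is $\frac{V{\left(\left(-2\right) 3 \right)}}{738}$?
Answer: $- \frac{5}{369} \approx -0.01355$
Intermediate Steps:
$\frac{V{\left(\left(-2\right) 3 \right)}}{738} = \frac{-4 - 6}{738} = \left(-4 - 6\right) \frac{1}{738} = \left(-10\right) \frac{1}{738} = - \frac{5}{369}$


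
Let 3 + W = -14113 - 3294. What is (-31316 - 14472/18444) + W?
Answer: -74893068/1537 ≈ -48727.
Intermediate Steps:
W = -17410 (W = -3 + (-14113 - 3294) = -3 - 17407 = -17410)
(-31316 - 14472/18444) + W = (-31316 - 14472/18444) - 17410 = (-31316 - 14472*1/18444) - 17410 = (-31316 - 1206/1537) - 17410 = -48133898/1537 - 17410 = -74893068/1537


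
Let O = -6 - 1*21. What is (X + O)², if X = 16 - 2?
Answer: 169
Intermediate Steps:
X = 14 (X = 16 - 1*2 = 16 - 2 = 14)
O = -27 (O = -6 - 21 = -27)
(X + O)² = (14 - 27)² = (-13)² = 169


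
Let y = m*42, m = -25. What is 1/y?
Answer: -1/1050 ≈ -0.00095238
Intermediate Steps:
y = -1050 (y = -25*42 = -1050)
1/y = 1/(-1050) = -1/1050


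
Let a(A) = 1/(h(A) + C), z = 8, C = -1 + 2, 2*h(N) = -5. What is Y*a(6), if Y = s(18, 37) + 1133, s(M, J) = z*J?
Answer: -2858/3 ≈ -952.67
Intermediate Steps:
h(N) = -5/2 (h(N) = (½)*(-5) = -5/2)
C = 1
a(A) = -⅔ (a(A) = 1/(-5/2 + 1) = 1/(-3/2) = -⅔)
s(M, J) = 8*J
Y = 1429 (Y = 8*37 + 1133 = 296 + 1133 = 1429)
Y*a(6) = 1429*(-⅔) = -2858/3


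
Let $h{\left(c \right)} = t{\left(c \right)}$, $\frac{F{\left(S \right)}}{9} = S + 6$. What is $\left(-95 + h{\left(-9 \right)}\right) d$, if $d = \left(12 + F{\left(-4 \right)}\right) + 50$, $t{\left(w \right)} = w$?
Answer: $-8320$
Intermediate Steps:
$F{\left(S \right)} = 54 + 9 S$ ($F{\left(S \right)} = 9 \left(S + 6\right) = 9 \left(6 + S\right) = 54 + 9 S$)
$d = 80$ ($d = \left(12 + \left(54 + 9 \left(-4\right)\right)\right) + 50 = \left(12 + \left(54 - 36\right)\right) + 50 = \left(12 + 18\right) + 50 = 30 + 50 = 80$)
$h{\left(c \right)} = c$
$\left(-95 + h{\left(-9 \right)}\right) d = \left(-95 - 9\right) 80 = \left(-104\right) 80 = -8320$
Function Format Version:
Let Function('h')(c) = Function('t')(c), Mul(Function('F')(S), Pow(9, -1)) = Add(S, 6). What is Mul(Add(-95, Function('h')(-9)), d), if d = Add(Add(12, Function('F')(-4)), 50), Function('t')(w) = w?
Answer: -8320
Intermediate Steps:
Function('F')(S) = Add(54, Mul(9, S)) (Function('F')(S) = Mul(9, Add(S, 6)) = Mul(9, Add(6, S)) = Add(54, Mul(9, S)))
d = 80 (d = Add(Add(12, Add(54, Mul(9, -4))), 50) = Add(Add(12, Add(54, -36)), 50) = Add(Add(12, 18), 50) = Add(30, 50) = 80)
Function('h')(c) = c
Mul(Add(-95, Function('h')(-9)), d) = Mul(Add(-95, -9), 80) = Mul(-104, 80) = -8320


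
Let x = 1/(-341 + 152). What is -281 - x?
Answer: -53108/189 ≈ -280.99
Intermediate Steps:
x = -1/189 (x = 1/(-189) = -1/189 ≈ -0.0052910)
-281 - x = -281 - 1*(-1/189) = -281 + 1/189 = -53108/189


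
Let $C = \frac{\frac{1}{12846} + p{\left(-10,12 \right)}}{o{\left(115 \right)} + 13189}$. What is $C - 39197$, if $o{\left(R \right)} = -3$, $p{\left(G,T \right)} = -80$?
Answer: $- \frac{6639477220811}{169387356} \approx -39197.0$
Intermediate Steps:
$C = - \frac{1027679}{169387356}$ ($C = \frac{\frac{1}{12846} - 80}{-3 + 13189} = \frac{\frac{1}{12846} - 80}{13186} = \left(- \frac{1027679}{12846}\right) \frac{1}{13186} = - \frac{1027679}{169387356} \approx -0.006067$)
$C - 39197 = - \frac{1027679}{169387356} - 39197 = - \frac{6639477220811}{169387356}$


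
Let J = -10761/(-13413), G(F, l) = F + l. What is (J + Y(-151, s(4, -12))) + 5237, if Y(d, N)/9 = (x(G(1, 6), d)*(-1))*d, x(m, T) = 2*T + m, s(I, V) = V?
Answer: -104060473/263 ≈ -3.9567e+5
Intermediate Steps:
x(m, T) = m + 2*T
J = 211/263 (J = -10761*(-1/13413) = 211/263 ≈ 0.80228)
Y(d, N) = 9*d*(-7 - 2*d) (Y(d, N) = 9*((((1 + 6) + 2*d)*(-1))*d) = 9*(((7 + 2*d)*(-1))*d) = 9*((-7 - 2*d)*d) = 9*(d*(-7 - 2*d)) = 9*d*(-7 - 2*d))
(J + Y(-151, s(4, -12))) + 5237 = (211/263 - 9*(-151)*(7 + 2*(-151))) + 5237 = (211/263 - 9*(-151)*(7 - 302)) + 5237 = (211/263 - 9*(-151)*(-295)) + 5237 = (211/263 - 400905) + 5237 = -105437804/263 + 5237 = -104060473/263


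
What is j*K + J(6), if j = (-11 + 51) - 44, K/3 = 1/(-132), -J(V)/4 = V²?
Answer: -1583/11 ≈ -143.91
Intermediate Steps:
J(V) = -4*V²
K = -1/44 (K = 3/(-132) = 3*(-1/132) = -1/44 ≈ -0.022727)
j = -4 (j = 40 - 44 = -4)
j*K + J(6) = -4*(-1/44) - 4*6² = 1/11 - 4*36 = 1/11 - 144 = -1583/11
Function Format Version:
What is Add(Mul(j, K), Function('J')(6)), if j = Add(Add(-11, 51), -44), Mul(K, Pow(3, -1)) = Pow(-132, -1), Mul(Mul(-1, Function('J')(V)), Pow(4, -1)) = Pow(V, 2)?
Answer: Rational(-1583, 11) ≈ -143.91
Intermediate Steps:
Function('J')(V) = Mul(-4, Pow(V, 2))
K = Rational(-1, 44) (K = Mul(3, Pow(-132, -1)) = Mul(3, Rational(-1, 132)) = Rational(-1, 44) ≈ -0.022727)
j = -4 (j = Add(40, -44) = -4)
Add(Mul(j, K), Function('J')(6)) = Add(Mul(-4, Rational(-1, 44)), Mul(-4, Pow(6, 2))) = Add(Rational(1, 11), Mul(-4, 36)) = Add(Rational(1, 11), -144) = Rational(-1583, 11)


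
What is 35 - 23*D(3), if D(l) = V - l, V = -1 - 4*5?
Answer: 587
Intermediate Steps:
V = -21 (V = -1 - 20 = -21)
D(l) = -21 - l
35 - 23*D(3) = 35 - 23*(-21 - 1*3) = 35 - 23*(-21 - 3) = 35 - 23*(-24) = 35 + 552 = 587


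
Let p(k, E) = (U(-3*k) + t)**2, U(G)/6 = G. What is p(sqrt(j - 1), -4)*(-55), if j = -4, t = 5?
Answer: 87725 + 9900*I*sqrt(5) ≈ 87725.0 + 22137.0*I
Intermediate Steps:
U(G) = 6*G
p(k, E) = (5 - 18*k)**2 (p(k, E) = (6*(-3*k) + 5)**2 = (-18*k + 5)**2 = (5 - 18*k)**2)
p(sqrt(j - 1), -4)*(-55) = (5 - 18*sqrt(-4 - 1))**2*(-55) = (5 - 18*I*sqrt(5))**2*(-55) = -55*(5 - 18*I*sqrt(5))**2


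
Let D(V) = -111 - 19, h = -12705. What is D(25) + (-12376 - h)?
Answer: 199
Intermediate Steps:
D(V) = -130
D(25) + (-12376 - h) = -130 + (-12376 - 1*(-12705)) = -130 + (-12376 + 12705) = -130 + 329 = 199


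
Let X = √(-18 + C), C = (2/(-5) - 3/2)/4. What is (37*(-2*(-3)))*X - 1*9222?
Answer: -9222 + 111*I*√7390/10 ≈ -9222.0 + 954.21*I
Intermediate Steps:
C = -19/40 (C = (2*(-⅕) - 3*½)*(¼) = (-⅖ - 3/2)*(¼) = -19/10*¼ = -19/40 ≈ -0.47500)
X = I*√7390/20 (X = √(-18 - 19/40) = √(-739/40) = I*√7390/20 ≈ 4.2983*I)
(37*(-2*(-3)))*X - 1*9222 = (37*(-2*(-3)))*(I*√7390/20) - 1*9222 = (37*6)*(I*√7390/20) - 9222 = 222*(I*√7390/20) - 9222 = 111*I*√7390/10 - 9222 = -9222 + 111*I*√7390/10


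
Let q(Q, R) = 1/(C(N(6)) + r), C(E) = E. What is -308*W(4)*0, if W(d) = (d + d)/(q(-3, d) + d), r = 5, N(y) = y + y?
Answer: 0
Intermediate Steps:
N(y) = 2*y
q(Q, R) = 1/17 (q(Q, R) = 1/(2*6 + 5) = 1/(12 + 5) = 1/17)
W(d) = 2*d/(1/17 + d) (W(d) = (d + d)/(1/17 + d) = (2*d)/(1/17 + d) = 2*d/(1/17 + d))
-308*W(4)*0 = -308*34*4/(1 + 17*4)*0 = -308*34*4/(1 + 68)*0 = -308*34*4/69*0 = -308*34*4*(1/69)*0 = -41888*0/69 = -308*0 = 0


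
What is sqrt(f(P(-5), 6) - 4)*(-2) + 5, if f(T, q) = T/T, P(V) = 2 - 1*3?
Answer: 5 - 2*I*sqrt(3) ≈ 5.0 - 3.4641*I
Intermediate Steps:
P(V) = -1 (P(V) = 2 - 3 = -1)
f(T, q) = 1
sqrt(f(P(-5), 6) - 4)*(-2) + 5 = sqrt(1 - 4)*(-2) + 5 = sqrt(-3)*(-2) + 5 = (I*sqrt(3))*(-2) + 5 = -2*I*sqrt(3) + 5 = 5 - 2*I*sqrt(3)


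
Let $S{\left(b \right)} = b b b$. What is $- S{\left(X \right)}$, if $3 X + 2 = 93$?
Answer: $- \frac{753571}{27} \approx -27910.0$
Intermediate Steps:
$X = \frac{91}{3}$ ($X = - \frac{2}{3} + \frac{1}{3} \cdot 93 = - \frac{2}{3} + 31 = \frac{91}{3} \approx 30.333$)
$S{\left(b \right)} = b^{3}$ ($S{\left(b \right)} = b^{2} b = b^{3}$)
$- S{\left(X \right)} = - \left(\frac{91}{3}\right)^{3} = \left(-1\right) \frac{753571}{27} = - \frac{753571}{27}$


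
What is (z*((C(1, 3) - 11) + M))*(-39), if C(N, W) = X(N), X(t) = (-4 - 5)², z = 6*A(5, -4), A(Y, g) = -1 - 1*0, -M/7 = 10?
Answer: 0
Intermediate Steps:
M = -70 (M = -7*10 = -70)
A(Y, g) = -1 (A(Y, g) = -1 + 0 = -1)
z = -6 (z = 6*(-1) = -6)
X(t) = 81 (X(t) = (-9)² = 81)
C(N, W) = 81
(z*((C(1, 3) - 11) + M))*(-39) = -6*((81 - 11) - 70)*(-39) = -6*(70 - 70)*(-39) = -6*0*(-39) = 0*(-39) = 0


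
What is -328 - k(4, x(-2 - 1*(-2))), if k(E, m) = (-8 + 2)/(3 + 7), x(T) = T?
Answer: -1637/5 ≈ -327.40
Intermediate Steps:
k(E, m) = -⅗ (k(E, m) = -6/10 = -6*⅒ = -⅗)
-328 - k(4, x(-2 - 1*(-2))) = -328 - 1*(-⅗) = -328 + ⅗ = -1637/5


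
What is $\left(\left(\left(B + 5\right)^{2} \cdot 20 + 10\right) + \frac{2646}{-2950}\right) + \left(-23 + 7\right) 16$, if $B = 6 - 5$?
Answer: $\frac{697827}{1475} \approx 473.1$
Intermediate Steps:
$B = 1$
$\left(\left(\left(B + 5\right)^{2} \cdot 20 + 10\right) + \frac{2646}{-2950}\right) + \left(-23 + 7\right) 16 = \left(\left(\left(1 + 5\right)^{2} \cdot 20 + 10\right) + \frac{2646}{-2950}\right) + \left(-23 + 7\right) 16 = \left(\left(6^{2} \cdot 20 + 10\right) + 2646 \left(- \frac{1}{2950}\right)\right) - 256 = \left(\left(36 \cdot 20 + 10\right) - \frac{1323}{1475}\right) - 256 = \left(\left(720 + 10\right) - \frac{1323}{1475}\right) - 256 = \left(730 - \frac{1323}{1475}\right) - 256 = \frac{1075427}{1475} - 256 = \frac{697827}{1475}$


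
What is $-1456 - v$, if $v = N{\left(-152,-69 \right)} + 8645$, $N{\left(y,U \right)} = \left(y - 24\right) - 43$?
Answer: $-9882$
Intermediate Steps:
$N{\left(y,U \right)} = -67 + y$ ($N{\left(y,U \right)} = \left(-24 + y\right) - 43 = -67 + y$)
$v = 8426$ ($v = \left(-67 - 152\right) + 8645 = -219 + 8645 = 8426$)
$-1456 - v = -1456 - 8426 = -9882$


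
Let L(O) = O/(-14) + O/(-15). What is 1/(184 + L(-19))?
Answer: 210/39191 ≈ 0.0053584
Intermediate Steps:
L(O) = -29*O/210 (L(O) = O*(-1/14) + O*(-1/15) = -O/14 - O/15 = -29*O/210)
1/(184 + L(-19)) = 1/(184 - 29/210*(-19)) = 1/(184 + 551/210) = 1/(39191/210) = 210/39191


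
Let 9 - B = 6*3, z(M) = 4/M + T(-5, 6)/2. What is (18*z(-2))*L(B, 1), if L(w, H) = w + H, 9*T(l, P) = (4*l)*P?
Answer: 1248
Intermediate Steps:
T(l, P) = 4*P*l/9 (T(l, P) = ((4*l)*P)/9 = (4*P*l)/9 = 4*P*l/9)
z(M) = -20/3 + 4/M (z(M) = 4/M + ((4/9)*6*(-5))/2 = 4/M - 40/3*1/2 = 4/M - 20/3 = -20/3 + 4/M)
B = -9 (B = 9 - 6*3 = 9 - 1*18 = 9 - 18 = -9)
L(w, H) = H + w
(18*z(-2))*L(B, 1) = (18*(-20/3 + 4/(-2)))*(1 - 9) = (18*(-20/3 + 4*(-1/2)))*(-8) = (18*(-20/3 - 2))*(-8) = (18*(-26/3))*(-8) = -156*(-8) = 1248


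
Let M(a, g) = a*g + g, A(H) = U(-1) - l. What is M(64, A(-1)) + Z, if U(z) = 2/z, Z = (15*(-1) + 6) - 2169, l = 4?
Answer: -2568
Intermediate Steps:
Z = -2178 (Z = (-15 + 6) - 2169 = -9 - 2169 = -2178)
A(H) = -6 (A(H) = 2/(-1) - 1*4 = 2*(-1) - 4 = -2 - 4 = -6)
M(a, g) = g + a*g
M(64, A(-1)) + Z = -6*(1 + 64) - 2178 = -6*65 - 2178 = -390 - 2178 = -2568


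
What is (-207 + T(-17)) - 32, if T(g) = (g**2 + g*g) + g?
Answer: 322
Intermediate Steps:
T(g) = g + 2*g**2 (T(g) = (g**2 + g**2) + g = 2*g**2 + g = g + 2*g**2)
(-207 + T(-17)) - 32 = (-207 - 17*(1 + 2*(-17))) - 32 = (-207 - 17*(1 - 34)) - 32 = (-207 - 17*(-33)) - 32 = (-207 + 561) - 32 = 354 - 32 = 322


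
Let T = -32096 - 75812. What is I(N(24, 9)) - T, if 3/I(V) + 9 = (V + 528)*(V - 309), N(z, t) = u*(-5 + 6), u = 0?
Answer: 5868792395/54387 ≈ 1.0791e+5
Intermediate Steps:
N(z, t) = 0 (N(z, t) = 0*(-5 + 6) = 0*1 = 0)
I(V) = 3/(-9 + (-309 + V)*(528 + V)) (I(V) = 3/(-9 + (V + 528)*(V - 309)) = 3/(-9 + (528 + V)*(-309 + V)) = 3/(-9 + (-309 + V)*(528 + V)))
T = -107908
I(N(24, 9)) - T = 3/(-163161 + 0**2 + 219*0) - 1*(-107908) = 3/(-163161 + 0 + 0) + 107908 = 3/(-163161) + 107908 = 3*(-1/163161) + 107908 = -1/54387 + 107908 = 5868792395/54387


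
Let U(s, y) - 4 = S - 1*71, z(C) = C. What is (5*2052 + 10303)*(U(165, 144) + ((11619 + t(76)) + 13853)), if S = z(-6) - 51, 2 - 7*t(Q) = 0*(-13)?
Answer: 3648657594/7 ≈ 5.2124e+8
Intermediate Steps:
t(Q) = 2/7 (t(Q) = 2/7 - 0*(-13) = 2/7 - ⅐*0 = 2/7 + 0 = 2/7)
S = -57 (S = -6 - 51 = -57)
U(s, y) = -124 (U(s, y) = 4 + (-57 - 1*71) = 4 + (-57 - 71) = 4 - 128 = -124)
(5*2052 + 10303)*(U(165, 144) + ((11619 + t(76)) + 13853)) = (5*2052 + 10303)*(-124 + ((11619 + 2/7) + 13853)) = (10260 + 10303)*(-124 + (81335/7 + 13853)) = 20563*(-124 + 178306/7) = 20563*(177438/7) = 3648657594/7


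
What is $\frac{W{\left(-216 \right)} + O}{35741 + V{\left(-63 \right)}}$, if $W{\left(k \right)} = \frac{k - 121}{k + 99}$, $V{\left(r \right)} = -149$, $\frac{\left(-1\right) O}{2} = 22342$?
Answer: $- \frac{5227691}{4164264} \approx -1.2554$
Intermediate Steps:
$O = -44684$ ($O = \left(-2\right) 22342 = -44684$)
$W{\left(k \right)} = \frac{-121 + k}{99 + k}$
$\frac{W{\left(-216 \right)} + O}{35741 + V{\left(-63 \right)}} = \frac{\frac{-121 - 216}{99 - 216} - 44684}{35741 - 149} = \frac{\frac{1}{-117} \left(-337\right) - 44684}{35592} = \left(\left(- \frac{1}{117}\right) \left(-337\right) - 44684\right) \frac{1}{35592} = \left(\frac{337}{117} - 44684\right) \frac{1}{35592} = \left(- \frac{5227691}{117}\right) \frac{1}{35592} = - \frac{5227691}{4164264}$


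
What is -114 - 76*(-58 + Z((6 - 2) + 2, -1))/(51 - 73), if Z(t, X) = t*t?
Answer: -190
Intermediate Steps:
Z(t, X) = t²
-114 - 76*(-58 + Z((6 - 2) + 2, -1))/(51 - 73) = -114 - 76*(-58 + ((6 - 2) + 2)²)/(51 - 73) = -114 - 76*(-58 + (4 + 2)²)/(-22) = -114 - 76*(-58 + 6²)*(-1)/22 = -114 - 76*(-58 + 36)*(-1)/22 = -114 - (-1672)*(-1)/22 = -114 - 76*1 = -114 - 76 = -190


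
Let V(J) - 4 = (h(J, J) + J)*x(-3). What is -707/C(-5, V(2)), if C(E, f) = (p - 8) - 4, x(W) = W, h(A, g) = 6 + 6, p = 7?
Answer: 707/5 ≈ 141.40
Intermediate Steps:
h(A, g) = 12
V(J) = -32 - 3*J (V(J) = 4 + (12 + J)*(-3) = 4 + (-36 - 3*J) = -32 - 3*J)
C(E, f) = -5 (C(E, f) = (7 - 8) - 4 = -1 - 4 = -5)
-707/C(-5, V(2)) = -707/(-5) = -707*(-⅕) = 707/5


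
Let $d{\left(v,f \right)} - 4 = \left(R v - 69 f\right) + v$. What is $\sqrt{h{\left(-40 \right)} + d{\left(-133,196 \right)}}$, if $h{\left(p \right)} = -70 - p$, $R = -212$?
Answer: $\sqrt{14513} \approx 120.47$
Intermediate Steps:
$d{\left(v,f \right)} = 4 - 211 v - 69 f$ ($d{\left(v,f \right)} = 4 + \left(\left(- 212 v - 69 f\right) + v\right) = 4 - \left(69 f + 211 v\right) = 4 - 211 v - 69 f$)
$\sqrt{h{\left(-40 \right)} + d{\left(-133,196 \right)}} = \sqrt{\left(-70 - -40\right) - -14543} = \sqrt{\left(-70 + 40\right) + \left(4 + 28063 - 13524\right)} = \sqrt{-30 + 14543} = \sqrt{14513}$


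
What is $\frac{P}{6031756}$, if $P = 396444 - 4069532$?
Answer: $- \frac{918272}{1507939} \approx -0.60896$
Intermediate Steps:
$P = -3673088$ ($P = 396444 - 4069532 = -3673088$)
$\frac{P}{6031756} = - \frac{3673088}{6031756} = \left(-3673088\right) \frac{1}{6031756} = - \frac{918272}{1507939}$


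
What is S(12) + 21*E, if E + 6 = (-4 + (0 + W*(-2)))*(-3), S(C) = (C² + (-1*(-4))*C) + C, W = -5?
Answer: -300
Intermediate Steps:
S(C) = C² + 5*C (S(C) = (C² + 4*C) + C = C² + 5*C)
E = -24 (E = -6 + (-4 + (0 - 5*(-2)))*(-3) = -6 + (-4 + (0 + 10))*(-3) = -6 + (-4 + 10)*(-3) = -6 + 6*(-3) = -6 - 18 = -24)
S(12) + 21*E = 12*(5 + 12) + 21*(-24) = 12*17 - 504 = 204 - 504 = -300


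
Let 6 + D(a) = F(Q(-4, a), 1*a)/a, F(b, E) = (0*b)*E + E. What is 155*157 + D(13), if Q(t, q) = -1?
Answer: 24330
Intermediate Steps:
F(b, E) = E (F(b, E) = 0*E + E = 0 + E = E)
D(a) = -5 (D(a) = -6 + (1*a)/a = -6 + a/a = -6 + 1 = -5)
155*157 + D(13) = 155*157 - 5 = 24335 - 5 = 24330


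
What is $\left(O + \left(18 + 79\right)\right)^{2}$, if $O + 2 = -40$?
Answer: $3025$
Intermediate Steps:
$O = -42$ ($O = -2 - 40 = -42$)
$\left(O + \left(18 + 79\right)\right)^{2} = \left(-42 + \left(18 + 79\right)\right)^{2} = \left(-42 + 97\right)^{2} = 55^{2} = 3025$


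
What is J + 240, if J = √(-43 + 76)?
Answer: 240 + √33 ≈ 245.74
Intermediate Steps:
J = √33 ≈ 5.7446
J + 240 = √33 + 240 = 240 + √33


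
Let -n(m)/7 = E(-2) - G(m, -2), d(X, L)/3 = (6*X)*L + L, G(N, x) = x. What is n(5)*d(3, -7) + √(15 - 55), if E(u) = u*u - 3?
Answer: 8379 + 2*I*√10 ≈ 8379.0 + 6.3246*I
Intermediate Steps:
E(u) = -3 + u² (E(u) = u² - 3 = -3 + u²)
d(X, L) = 3*L + 18*L*X (d(X, L) = 3*((6*X)*L + L) = 3*(6*L*X + L) = 3*(L + 6*L*X) = 3*L + 18*L*X)
n(m) = -21 (n(m) = -7*((-3 + (-2)²) - 1*(-2)) = -7*((-3 + 4) + 2) = -7*(1 + 2) = -7*3 = -21)
n(5)*d(3, -7) + √(15 - 55) = -63*(-7)*(1 + 6*3) + √(15 - 55) = -63*(-7)*(1 + 18) + √(-40) = -63*(-7)*19 + 2*I*√10 = -21*(-399) + 2*I*√10 = 8379 + 2*I*√10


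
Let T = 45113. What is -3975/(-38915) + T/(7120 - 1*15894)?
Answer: -344139149/68288042 ≈ -5.0395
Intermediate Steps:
-3975/(-38915) + T/(7120 - 1*15894) = -3975/(-38915) + 45113/(7120 - 1*15894) = -3975*(-1/38915) + 45113/(7120 - 15894) = 795/7783 + 45113/(-8774) = 795/7783 + 45113*(-1/8774) = 795/7783 - 45113/8774 = -344139149/68288042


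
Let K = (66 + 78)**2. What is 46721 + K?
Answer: 67457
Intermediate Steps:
K = 20736 (K = 144**2 = 20736)
46721 + K = 46721 + 20736 = 67457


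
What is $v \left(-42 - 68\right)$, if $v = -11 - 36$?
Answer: $5170$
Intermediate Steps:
$v = -47$
$v \left(-42 - 68\right) = - 47 \left(-42 - 68\right) = \left(-47\right) \left(-110\right) = 5170$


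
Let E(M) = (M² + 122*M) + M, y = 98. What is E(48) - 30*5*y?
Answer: -6492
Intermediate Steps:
E(M) = M² + 123*M
E(48) - 30*5*y = 48*(123 + 48) - 30*5*98 = 48*171 - 150*98 = 8208 - 1*14700 = 8208 - 14700 = -6492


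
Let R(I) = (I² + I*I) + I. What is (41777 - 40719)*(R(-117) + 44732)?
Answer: 76168594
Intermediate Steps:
R(I) = I + 2*I² (R(I) = (I² + I²) + I = 2*I² + I = I + 2*I²)
(41777 - 40719)*(R(-117) + 44732) = (41777 - 40719)*(-117*(1 + 2*(-117)) + 44732) = 1058*(-117*(1 - 234) + 44732) = 1058*(-117*(-233) + 44732) = 1058*(27261 + 44732) = 1058*71993 = 76168594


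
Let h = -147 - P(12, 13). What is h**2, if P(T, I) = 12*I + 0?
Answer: 91809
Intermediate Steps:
P(T, I) = 12*I
h = -303 (h = -147 - 12*13 = -147 - 1*156 = -147 - 156 = -303)
h**2 = (-303)**2 = 91809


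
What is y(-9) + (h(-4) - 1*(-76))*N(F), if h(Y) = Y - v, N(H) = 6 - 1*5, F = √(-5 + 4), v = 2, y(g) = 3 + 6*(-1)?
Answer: 67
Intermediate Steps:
y(g) = -3 (y(g) = 3 - 6 = -3)
F = I (F = √(-1) = I ≈ 1.0*I)
N(H) = 1 (N(H) = 6 - 5 = 1)
h(Y) = -2 + Y (h(Y) = Y - 1*2 = Y - 2 = -2 + Y)
y(-9) + (h(-4) - 1*(-76))*N(F) = -3 + ((-2 - 4) - 1*(-76))*1 = -3 + (-6 + 76)*1 = -3 + 70*1 = -3 + 70 = 67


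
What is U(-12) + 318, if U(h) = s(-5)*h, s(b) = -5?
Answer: 378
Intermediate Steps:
U(h) = -5*h
U(-12) + 318 = -5*(-12) + 318 = 60 + 318 = 378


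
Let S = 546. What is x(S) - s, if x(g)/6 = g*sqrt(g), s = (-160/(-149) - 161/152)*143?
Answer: -47333/22648 + 3276*sqrt(546) ≈ 76547.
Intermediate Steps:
s = 47333/22648 (s = (-160*(-1/149) - 161*1/152)*143 = (160/149 - 161/152)*143 = (331/22648)*143 = 47333/22648 ≈ 2.0899)
x(g) = 6*g**(3/2) (x(g) = 6*(g*sqrt(g)) = 6*g**(3/2))
x(S) - s = 6*546**(3/2) - 1*47333/22648 = 6*(546*sqrt(546)) - 47333/22648 = 3276*sqrt(546) - 47333/22648 = -47333/22648 + 3276*sqrt(546)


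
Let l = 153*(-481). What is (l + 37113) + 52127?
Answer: 15647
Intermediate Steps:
l = -73593
(l + 37113) + 52127 = (-73593 + 37113) + 52127 = -36480 + 52127 = 15647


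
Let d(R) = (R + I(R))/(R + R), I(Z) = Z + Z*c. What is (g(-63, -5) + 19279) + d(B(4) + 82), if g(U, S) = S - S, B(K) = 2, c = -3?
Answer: 38557/2 ≈ 19279.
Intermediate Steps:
I(Z) = -2*Z (I(Z) = Z + Z*(-3) = Z - 3*Z = -2*Z)
g(U, S) = 0
d(R) = -½ (d(R) = (R - 2*R)/(R + R) = (-R)/((2*R)) = (-R)*(1/(2*R)) = -½)
(g(-63, -5) + 19279) + d(B(4) + 82) = (0 + 19279) - ½ = 19279 - ½ = 38557/2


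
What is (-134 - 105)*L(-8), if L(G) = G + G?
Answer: 3824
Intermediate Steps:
L(G) = 2*G
(-134 - 105)*L(-8) = (-134 - 105)*(2*(-8)) = -239*(-16) = 3824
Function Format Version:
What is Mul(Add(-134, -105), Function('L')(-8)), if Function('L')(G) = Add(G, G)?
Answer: 3824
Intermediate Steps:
Function('L')(G) = Mul(2, G)
Mul(Add(-134, -105), Function('L')(-8)) = Mul(Add(-134, -105), Mul(2, -8)) = Mul(-239, -16) = 3824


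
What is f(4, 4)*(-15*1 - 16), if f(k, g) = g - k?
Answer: 0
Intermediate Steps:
f(4, 4)*(-15*1 - 16) = (4 - 1*4)*(-15*1 - 16) = (4 - 4)*(-15 - 16) = 0*(-31) = 0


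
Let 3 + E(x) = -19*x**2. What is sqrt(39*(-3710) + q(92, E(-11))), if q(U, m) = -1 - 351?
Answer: I*sqrt(145042) ≈ 380.84*I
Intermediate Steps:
E(x) = -3 - 19*x**2
q(U, m) = -352
sqrt(39*(-3710) + q(92, E(-11))) = sqrt(39*(-3710) - 352) = sqrt(-144690 - 352) = sqrt(-145042) = I*sqrt(145042)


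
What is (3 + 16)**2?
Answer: 361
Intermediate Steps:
(3 + 16)**2 = 19**2 = 361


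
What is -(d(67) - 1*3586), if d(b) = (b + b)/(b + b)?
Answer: 3585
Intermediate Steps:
d(b) = 1 (d(b) = (2*b)/((2*b)) = (2*b)*(1/(2*b)) = 1)
-(d(67) - 1*3586) = -(1 - 1*3586) = -(1 - 3586) = -1*(-3585) = 3585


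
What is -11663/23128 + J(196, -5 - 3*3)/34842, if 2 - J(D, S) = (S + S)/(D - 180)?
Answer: -33856293/67152148 ≈ -0.50417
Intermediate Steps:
J(D, S) = 2 - 2*S/(-180 + D) (J(D, S) = 2 - (S + S)/(D - 180) = 2 - 2*S/(-180 + D))
-11663/23128 + J(196, -5 - 3*3)/34842 = -11663/23128 + (2*(-180 + 196 - (-5 - 3*3))/(-180 + 196))/34842 = -11663*1/23128 + (2*(-180 + 196 - (-5 - 9))/16)*(1/34842) = -11663/23128 + (2*(1/16)*(-180 + 196 - 1*(-14)))*(1/34842) = -11663/23128 + (2*(1/16)*(-180 + 196 + 14))*(1/34842) = -11663/23128 + (2*(1/16)*30)*(1/34842) = -11663/23128 + (15/4)*(1/34842) = -11663/23128 + 5/46456 = -33856293/67152148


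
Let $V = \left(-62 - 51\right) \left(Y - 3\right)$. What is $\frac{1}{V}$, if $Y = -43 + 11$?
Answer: $\frac{1}{3955} \approx 0.00025284$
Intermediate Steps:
$Y = -32$
$V = 3955$ ($V = \left(-62 - 51\right) \left(-32 - 3\right) = \left(-113\right) \left(-35\right) = 3955$)
$\frac{1}{V} = \frac{1}{3955}$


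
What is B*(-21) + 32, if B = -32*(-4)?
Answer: -2656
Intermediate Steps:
B = 128
B*(-21) + 32 = 128*(-21) + 32 = -2688 + 32 = -2656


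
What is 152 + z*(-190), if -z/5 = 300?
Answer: 285152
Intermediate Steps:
z = -1500 (z = -5*300 = -1500)
152 + z*(-190) = 152 - 1500*(-190) = 152 + 285000 = 285152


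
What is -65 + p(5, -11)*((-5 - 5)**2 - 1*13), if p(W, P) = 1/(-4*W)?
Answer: -1387/20 ≈ -69.350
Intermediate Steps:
p(W, P) = -1/(4*W)
-65 + p(5, -11)*((-5 - 5)**2 - 1*13) = -65 + (-1/4/5)*((-5 - 5)**2 - 1*13) = -65 + (-1/4*1/5)*((-10)**2 - 13) = -65 - (100 - 13)/20 = -65 - 1/20*87 = -65 - 87/20 = -1387/20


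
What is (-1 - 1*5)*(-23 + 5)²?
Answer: -1944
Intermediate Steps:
(-1 - 1*5)*(-23 + 5)² = (-1 - 5)*(-18)² = -6*324 = -1944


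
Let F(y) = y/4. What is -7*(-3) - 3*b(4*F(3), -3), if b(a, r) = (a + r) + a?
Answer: 12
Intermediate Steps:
F(y) = y/4 (F(y) = y*(1/4) = y/4)
b(a, r) = r + 2*a
-7*(-3) - 3*b(4*F(3), -3) = -7*(-3) - 3*(-3 + 2*(4*((1/4)*3))) = 21 - 3*(-3 + 2*(4*(3/4))) = 21 - 3*(-3 + 2*3) = 21 - 3*(-3 + 6) = 21 - 3*3 = 21 - 9 = 12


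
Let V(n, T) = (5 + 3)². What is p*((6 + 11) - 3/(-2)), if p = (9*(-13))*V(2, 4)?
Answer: -138528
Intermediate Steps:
V(n, T) = 64 (V(n, T) = 8² = 64)
p = -7488 (p = (9*(-13))*64 = -117*64 = -7488)
p*((6 + 11) - 3/(-2)) = -7488*((6 + 11) - 3/(-2)) = -7488*(17 - 3*(-½)) = -7488*(17 + 3/2) = -7488*37/2 = -138528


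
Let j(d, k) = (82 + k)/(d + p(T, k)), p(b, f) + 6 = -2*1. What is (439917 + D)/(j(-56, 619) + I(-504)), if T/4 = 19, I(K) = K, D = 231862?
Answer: -42993856/32957 ≈ -1304.5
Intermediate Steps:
T = 76 (T = 4*19 = 76)
p(b, f) = -8 (p(b, f) = -6 - 2*1 = -6 - 2 = -8)
j(d, k) = (82 + k)/(-8 + d) (j(d, k) = (82 + k)/(d - 8) = (82 + k)/(-8 + d))
(439917 + D)/(j(-56, 619) + I(-504)) = (439917 + 231862)/((82 + 619)/(-8 - 56) - 504) = 671779/(701/(-64) - 504) = 671779/(-1/64*701 - 504) = 671779/(-701/64 - 504) = 671779/(-32957/64) = 671779*(-64/32957) = -42993856/32957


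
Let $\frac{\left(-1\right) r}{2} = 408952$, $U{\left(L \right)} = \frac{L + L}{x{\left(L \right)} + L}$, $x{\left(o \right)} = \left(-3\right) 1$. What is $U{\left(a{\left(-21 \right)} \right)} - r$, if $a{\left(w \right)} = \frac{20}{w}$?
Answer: $\frac{67886072}{83} \approx 8.179 \cdot 10^{5}$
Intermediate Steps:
$x{\left(o \right)} = -3$
$U{\left(L \right)} = \frac{2 L}{-3 + L}$ ($U{\left(L \right)} = \frac{L + L}{-3 + L} = \frac{2 L}{-3 + L}$)
$r = -817904$ ($r = \left(-2\right) 408952 = -817904$)
$U{\left(a{\left(-21 \right)} \right)} - r = \frac{2 \frac{20}{-21}}{-3 + \frac{20}{-21}} - -817904 = \frac{2 \cdot 20 \left(- \frac{1}{21}\right)}{-3 + 20 \left(- \frac{1}{21}\right)} + 817904 = 2 \left(- \frac{20}{21}\right) \frac{1}{-3 - \frac{20}{21}} + 817904 = 2 \left(- \frac{20}{21}\right) \frac{1}{- \frac{83}{21}} + 817904 = 2 \left(- \frac{20}{21}\right) \left(- \frac{21}{83}\right) + 817904 = \frac{40}{83} + 817904 = \frac{67886072}{83}$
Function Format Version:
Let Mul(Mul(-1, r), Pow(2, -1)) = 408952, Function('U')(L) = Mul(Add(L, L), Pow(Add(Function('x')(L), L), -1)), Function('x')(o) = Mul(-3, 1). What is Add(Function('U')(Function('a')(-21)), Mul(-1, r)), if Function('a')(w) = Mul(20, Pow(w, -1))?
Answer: Rational(67886072, 83) ≈ 8.1790e+5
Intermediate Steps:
Function('x')(o) = -3
Function('U')(L) = Mul(2, L, Pow(Add(-3, L), -1)) (Function('U')(L) = Mul(Add(L, L), Pow(Add(-3, L), -1)) = Mul(Mul(2, L), Pow(Add(-3, L), -1)) = Mul(2, L, Pow(Add(-3, L), -1)))
r = -817904 (r = Mul(-2, 408952) = -817904)
Add(Function('U')(Function('a')(-21)), Mul(-1, r)) = Add(Mul(2, Mul(20, Pow(-21, -1)), Pow(Add(-3, Mul(20, Pow(-21, -1))), -1)), Mul(-1, -817904)) = Add(Mul(2, Mul(20, Rational(-1, 21)), Pow(Add(-3, Mul(20, Rational(-1, 21))), -1)), 817904) = Add(Mul(2, Rational(-20, 21), Pow(Add(-3, Rational(-20, 21)), -1)), 817904) = Add(Mul(2, Rational(-20, 21), Pow(Rational(-83, 21), -1)), 817904) = Add(Mul(2, Rational(-20, 21), Rational(-21, 83)), 817904) = Add(Rational(40, 83), 817904) = Rational(67886072, 83)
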